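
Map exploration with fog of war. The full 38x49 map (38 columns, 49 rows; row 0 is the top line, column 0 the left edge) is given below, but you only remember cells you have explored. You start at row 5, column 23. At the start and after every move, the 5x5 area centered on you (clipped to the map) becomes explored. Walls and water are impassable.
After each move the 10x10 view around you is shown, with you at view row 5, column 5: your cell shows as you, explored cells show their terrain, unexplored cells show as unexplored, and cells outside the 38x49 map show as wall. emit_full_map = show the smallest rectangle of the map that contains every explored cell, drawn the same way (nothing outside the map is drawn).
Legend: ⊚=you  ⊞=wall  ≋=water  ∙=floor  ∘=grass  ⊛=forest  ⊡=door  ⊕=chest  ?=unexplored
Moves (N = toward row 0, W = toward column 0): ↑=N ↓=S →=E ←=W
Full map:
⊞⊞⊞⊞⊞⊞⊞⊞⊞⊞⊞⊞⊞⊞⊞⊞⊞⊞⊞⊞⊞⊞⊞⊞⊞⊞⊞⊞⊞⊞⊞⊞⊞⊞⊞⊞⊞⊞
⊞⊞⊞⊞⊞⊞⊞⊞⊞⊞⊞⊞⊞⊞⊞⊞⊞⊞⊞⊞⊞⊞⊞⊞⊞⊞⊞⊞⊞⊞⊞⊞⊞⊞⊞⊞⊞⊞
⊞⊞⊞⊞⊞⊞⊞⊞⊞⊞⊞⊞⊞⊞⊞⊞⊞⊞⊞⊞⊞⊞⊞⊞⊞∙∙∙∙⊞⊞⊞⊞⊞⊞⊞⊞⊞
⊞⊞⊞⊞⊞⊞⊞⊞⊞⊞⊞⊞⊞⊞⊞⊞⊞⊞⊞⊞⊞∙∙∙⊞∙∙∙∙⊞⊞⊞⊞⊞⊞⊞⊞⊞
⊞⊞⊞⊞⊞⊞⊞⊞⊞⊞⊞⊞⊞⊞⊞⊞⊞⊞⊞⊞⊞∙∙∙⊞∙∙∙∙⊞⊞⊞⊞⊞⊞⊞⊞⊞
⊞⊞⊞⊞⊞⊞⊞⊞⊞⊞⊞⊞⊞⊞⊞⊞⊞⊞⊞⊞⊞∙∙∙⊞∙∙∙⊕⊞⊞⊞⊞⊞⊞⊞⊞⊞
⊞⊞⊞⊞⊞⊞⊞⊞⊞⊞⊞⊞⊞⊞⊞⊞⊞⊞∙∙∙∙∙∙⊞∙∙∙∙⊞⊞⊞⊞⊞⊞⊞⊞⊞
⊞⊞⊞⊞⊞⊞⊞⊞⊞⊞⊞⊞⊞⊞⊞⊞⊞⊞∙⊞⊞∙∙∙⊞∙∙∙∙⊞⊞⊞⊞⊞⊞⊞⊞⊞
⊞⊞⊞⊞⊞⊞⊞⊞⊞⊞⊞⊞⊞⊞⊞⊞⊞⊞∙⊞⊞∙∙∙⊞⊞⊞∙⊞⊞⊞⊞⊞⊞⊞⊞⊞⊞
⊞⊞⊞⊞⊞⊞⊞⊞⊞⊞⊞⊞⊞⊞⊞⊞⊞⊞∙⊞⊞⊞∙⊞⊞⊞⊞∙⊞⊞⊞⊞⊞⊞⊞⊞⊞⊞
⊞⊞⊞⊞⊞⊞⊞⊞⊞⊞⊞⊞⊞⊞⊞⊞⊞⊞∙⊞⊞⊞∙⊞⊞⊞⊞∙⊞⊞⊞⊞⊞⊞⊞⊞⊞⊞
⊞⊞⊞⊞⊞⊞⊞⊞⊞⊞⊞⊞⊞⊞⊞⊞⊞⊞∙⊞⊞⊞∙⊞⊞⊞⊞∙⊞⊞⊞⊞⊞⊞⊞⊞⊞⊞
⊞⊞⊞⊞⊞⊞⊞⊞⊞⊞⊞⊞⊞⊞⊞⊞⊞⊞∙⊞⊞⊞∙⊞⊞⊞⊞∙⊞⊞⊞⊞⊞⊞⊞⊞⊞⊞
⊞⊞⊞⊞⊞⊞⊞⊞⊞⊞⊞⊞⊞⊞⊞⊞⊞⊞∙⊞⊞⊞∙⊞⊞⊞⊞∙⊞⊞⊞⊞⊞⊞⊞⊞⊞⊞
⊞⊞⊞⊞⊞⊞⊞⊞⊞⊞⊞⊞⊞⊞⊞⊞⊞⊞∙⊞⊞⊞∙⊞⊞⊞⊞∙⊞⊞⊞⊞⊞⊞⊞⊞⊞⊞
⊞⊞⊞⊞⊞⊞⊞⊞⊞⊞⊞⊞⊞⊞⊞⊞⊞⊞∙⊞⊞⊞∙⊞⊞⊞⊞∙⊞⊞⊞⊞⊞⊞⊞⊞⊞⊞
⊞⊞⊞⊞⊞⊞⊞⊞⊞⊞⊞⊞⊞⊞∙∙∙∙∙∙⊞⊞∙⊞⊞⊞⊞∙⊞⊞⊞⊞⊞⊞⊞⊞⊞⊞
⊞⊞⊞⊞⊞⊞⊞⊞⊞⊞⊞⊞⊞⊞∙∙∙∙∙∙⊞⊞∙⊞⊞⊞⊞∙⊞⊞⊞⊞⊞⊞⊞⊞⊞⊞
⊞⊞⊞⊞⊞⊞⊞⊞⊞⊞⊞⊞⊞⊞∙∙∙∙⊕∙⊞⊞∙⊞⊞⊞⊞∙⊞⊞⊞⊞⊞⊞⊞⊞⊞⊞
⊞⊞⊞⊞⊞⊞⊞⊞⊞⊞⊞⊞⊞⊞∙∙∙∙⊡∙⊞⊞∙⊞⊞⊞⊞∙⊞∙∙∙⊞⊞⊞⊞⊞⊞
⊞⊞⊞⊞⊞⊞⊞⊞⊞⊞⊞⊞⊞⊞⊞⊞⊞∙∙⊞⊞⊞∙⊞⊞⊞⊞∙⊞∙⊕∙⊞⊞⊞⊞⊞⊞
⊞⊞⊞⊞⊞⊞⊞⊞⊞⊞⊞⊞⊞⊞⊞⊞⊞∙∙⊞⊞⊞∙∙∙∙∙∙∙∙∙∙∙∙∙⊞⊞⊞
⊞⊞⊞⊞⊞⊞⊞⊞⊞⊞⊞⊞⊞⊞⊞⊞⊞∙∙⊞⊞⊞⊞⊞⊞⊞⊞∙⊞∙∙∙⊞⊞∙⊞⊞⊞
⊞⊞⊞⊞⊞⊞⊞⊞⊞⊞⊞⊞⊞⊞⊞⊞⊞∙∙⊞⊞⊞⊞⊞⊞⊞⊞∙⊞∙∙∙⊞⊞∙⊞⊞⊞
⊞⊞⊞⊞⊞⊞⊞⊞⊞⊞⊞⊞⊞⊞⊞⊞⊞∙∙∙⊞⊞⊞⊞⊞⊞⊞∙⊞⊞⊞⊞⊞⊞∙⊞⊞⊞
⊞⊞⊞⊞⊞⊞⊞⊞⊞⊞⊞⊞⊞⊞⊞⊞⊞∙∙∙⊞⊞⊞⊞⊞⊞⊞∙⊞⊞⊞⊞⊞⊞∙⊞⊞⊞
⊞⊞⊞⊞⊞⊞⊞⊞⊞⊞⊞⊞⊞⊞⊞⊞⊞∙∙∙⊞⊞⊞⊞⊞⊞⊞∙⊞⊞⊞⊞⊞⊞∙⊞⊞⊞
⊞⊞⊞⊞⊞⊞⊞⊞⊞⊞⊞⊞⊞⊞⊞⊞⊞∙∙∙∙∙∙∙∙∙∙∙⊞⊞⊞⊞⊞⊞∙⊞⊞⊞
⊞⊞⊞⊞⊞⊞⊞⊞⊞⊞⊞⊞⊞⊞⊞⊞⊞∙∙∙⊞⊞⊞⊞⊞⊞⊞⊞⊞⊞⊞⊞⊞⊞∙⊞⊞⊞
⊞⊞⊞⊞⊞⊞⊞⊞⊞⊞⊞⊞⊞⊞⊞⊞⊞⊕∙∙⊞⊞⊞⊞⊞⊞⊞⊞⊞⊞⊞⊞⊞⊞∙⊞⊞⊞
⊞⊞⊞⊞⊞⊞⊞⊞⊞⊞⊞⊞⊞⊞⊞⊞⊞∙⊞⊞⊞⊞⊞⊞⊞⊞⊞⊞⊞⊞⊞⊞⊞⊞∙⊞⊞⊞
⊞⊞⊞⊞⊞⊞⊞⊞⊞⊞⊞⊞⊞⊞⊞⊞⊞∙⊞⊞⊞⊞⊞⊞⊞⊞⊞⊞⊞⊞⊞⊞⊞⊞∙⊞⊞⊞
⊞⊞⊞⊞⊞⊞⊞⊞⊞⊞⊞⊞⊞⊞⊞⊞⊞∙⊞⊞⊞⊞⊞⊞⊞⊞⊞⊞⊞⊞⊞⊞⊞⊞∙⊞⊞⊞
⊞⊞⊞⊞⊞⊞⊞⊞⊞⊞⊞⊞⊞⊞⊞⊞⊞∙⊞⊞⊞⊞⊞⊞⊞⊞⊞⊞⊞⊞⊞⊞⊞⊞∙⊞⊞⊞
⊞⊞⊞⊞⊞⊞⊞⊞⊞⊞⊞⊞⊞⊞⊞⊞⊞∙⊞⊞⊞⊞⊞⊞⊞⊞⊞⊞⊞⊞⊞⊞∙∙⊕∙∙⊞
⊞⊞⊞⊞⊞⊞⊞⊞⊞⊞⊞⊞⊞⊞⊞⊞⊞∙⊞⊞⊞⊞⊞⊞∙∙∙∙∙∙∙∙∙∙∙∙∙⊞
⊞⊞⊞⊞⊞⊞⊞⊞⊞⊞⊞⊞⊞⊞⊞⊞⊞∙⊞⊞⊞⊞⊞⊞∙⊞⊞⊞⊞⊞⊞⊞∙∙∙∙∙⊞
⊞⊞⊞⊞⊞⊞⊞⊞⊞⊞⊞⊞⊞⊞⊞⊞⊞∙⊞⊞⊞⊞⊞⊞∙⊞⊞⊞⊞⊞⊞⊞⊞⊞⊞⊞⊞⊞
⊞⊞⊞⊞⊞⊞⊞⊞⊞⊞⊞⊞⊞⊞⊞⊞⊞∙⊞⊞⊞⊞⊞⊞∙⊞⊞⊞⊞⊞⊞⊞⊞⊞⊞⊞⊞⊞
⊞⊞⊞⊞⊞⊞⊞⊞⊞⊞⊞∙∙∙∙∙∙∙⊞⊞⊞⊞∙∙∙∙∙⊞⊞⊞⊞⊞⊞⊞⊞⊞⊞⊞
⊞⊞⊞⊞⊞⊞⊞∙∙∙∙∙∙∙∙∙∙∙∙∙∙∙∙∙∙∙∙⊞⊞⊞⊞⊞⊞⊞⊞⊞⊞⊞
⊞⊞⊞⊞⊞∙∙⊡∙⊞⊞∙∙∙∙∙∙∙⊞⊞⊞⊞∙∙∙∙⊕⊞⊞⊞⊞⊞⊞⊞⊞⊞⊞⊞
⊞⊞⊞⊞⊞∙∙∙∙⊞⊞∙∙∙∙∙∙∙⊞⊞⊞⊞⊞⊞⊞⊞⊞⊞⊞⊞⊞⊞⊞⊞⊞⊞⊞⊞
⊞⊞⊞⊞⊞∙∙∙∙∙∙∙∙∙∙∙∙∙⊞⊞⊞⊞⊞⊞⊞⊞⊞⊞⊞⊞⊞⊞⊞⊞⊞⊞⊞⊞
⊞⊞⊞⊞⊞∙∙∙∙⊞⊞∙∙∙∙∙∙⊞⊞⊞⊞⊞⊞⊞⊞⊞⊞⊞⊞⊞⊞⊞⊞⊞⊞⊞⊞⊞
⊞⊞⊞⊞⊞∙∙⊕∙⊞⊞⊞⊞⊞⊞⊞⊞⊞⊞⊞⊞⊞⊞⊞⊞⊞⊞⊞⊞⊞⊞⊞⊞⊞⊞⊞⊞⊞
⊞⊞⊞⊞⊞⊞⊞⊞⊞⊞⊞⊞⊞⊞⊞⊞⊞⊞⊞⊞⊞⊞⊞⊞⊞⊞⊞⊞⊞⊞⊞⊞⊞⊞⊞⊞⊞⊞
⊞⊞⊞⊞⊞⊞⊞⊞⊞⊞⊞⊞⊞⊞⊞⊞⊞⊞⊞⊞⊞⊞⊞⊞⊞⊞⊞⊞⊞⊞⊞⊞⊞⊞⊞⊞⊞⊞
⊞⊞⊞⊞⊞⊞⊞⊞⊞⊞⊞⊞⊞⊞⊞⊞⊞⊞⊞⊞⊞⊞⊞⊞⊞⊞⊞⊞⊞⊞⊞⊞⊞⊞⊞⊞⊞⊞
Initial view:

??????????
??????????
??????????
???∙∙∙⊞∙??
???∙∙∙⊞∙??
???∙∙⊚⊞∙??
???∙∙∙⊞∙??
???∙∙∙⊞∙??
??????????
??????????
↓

??????????
??????????
???∙∙∙⊞∙??
???∙∙∙⊞∙??
???∙∙∙⊞∙??
???∙∙⊚⊞∙??
???∙∙∙⊞∙??
???∙∙∙⊞⊞??
??????????
??????????

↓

??????????
???∙∙∙⊞∙??
???∙∙∙⊞∙??
???∙∙∙⊞∙??
???∙∙∙⊞∙??
???∙∙⊚⊞∙??
???∙∙∙⊞⊞??
???⊞∙⊞⊞⊞??
??????????
??????????

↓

???∙∙∙⊞∙??
???∙∙∙⊞∙??
???∙∙∙⊞∙??
???∙∙∙⊞∙??
???∙∙∙⊞∙??
???∙∙⊚⊞⊞??
???⊞∙⊞⊞⊞??
???⊞∙⊞⊞⊞??
??????????
??????????

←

????∙∙∙⊞∙?
????∙∙∙⊞∙?
????∙∙∙⊞∙?
???∙∙∙∙⊞∙?
???⊞∙∙∙⊞∙?
???⊞∙⊚∙⊞⊞?
???⊞⊞∙⊞⊞⊞?
???⊞⊞∙⊞⊞⊞?
??????????
??????????

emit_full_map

?∙∙∙⊞∙
?∙∙∙⊞∙
?∙∙∙⊞∙
∙∙∙∙⊞∙
⊞∙∙∙⊞∙
⊞∙⊚∙⊞⊞
⊞⊞∙⊞⊞⊞
⊞⊞∙⊞⊞⊞

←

?????∙∙∙⊞∙
?????∙∙∙⊞∙
?????∙∙∙⊞∙
???∙∙∙∙∙⊞∙
???⊞⊞∙∙∙⊞∙
???⊞⊞⊚∙∙⊞⊞
???⊞⊞⊞∙⊞⊞⊞
???⊞⊞⊞∙⊞⊞⊞
??????????
??????????

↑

??????????
?????∙∙∙⊞∙
?????∙∙∙⊞∙
???⊞⊞∙∙∙⊞∙
???∙∙∙∙∙⊞∙
???⊞⊞⊚∙∙⊞∙
???⊞⊞∙∙∙⊞⊞
???⊞⊞⊞∙⊞⊞⊞
???⊞⊞⊞∙⊞⊞⊞
??????????

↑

??????????
??????????
?????∙∙∙⊞∙
???⊞⊞∙∙∙⊞∙
???⊞⊞∙∙∙⊞∙
???∙∙⊚∙∙⊞∙
???⊞⊞∙∙∙⊞∙
???⊞⊞∙∙∙⊞⊞
???⊞⊞⊞∙⊞⊞⊞
???⊞⊞⊞∙⊞⊞⊞

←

??????????
??????????
??????∙∙∙⊞
???⊞⊞⊞∙∙∙⊞
???⊞⊞⊞∙∙∙⊞
???∙∙⊚∙∙∙⊞
???∙⊞⊞∙∙∙⊞
???∙⊞⊞∙∙∙⊞
????⊞⊞⊞∙⊞⊞
????⊞⊞⊞∙⊞⊞

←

??????????
??????????
???????∙∙∙
???⊞⊞⊞⊞∙∙∙
???⊞⊞⊞⊞∙∙∙
???⊞∙⊚∙∙∙∙
???⊞∙⊞⊞∙∙∙
???⊞∙⊞⊞∙∙∙
?????⊞⊞⊞∙⊞
?????⊞⊞⊞∙⊞

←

??????????
??????????
????????∙∙
???⊞⊞⊞⊞⊞∙∙
???⊞⊞⊞⊞⊞∙∙
???⊞⊞⊚∙∙∙∙
???⊞⊞∙⊞⊞∙∙
???⊞⊞∙⊞⊞∙∙
??????⊞⊞⊞∙
??????⊞⊞⊞∙

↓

??????????
????????∙∙
???⊞⊞⊞⊞⊞∙∙
???⊞⊞⊞⊞⊞∙∙
???⊞⊞∙∙∙∙∙
???⊞⊞⊚⊞⊞∙∙
???⊞⊞∙⊞⊞∙∙
???⊞⊞∙⊞⊞⊞∙
??????⊞⊞⊞∙
??????????

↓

????????∙∙
???⊞⊞⊞⊞⊞∙∙
???⊞⊞⊞⊞⊞∙∙
???⊞⊞∙∙∙∙∙
???⊞⊞∙⊞⊞∙∙
???⊞⊞⊚⊞⊞∙∙
???⊞⊞∙⊞⊞⊞∙
???⊞⊞∙⊞⊞⊞∙
??????????
??????????

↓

???⊞⊞⊞⊞⊞∙∙
???⊞⊞⊞⊞⊞∙∙
???⊞⊞∙∙∙∙∙
???⊞⊞∙⊞⊞∙∙
???⊞⊞∙⊞⊞∙∙
???⊞⊞⊚⊞⊞⊞∙
???⊞⊞∙⊞⊞⊞∙
???⊞⊞∙⊞⊞??
??????????
??????????

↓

???⊞⊞⊞⊞⊞∙∙
???⊞⊞∙∙∙∙∙
???⊞⊞∙⊞⊞∙∙
???⊞⊞∙⊞⊞∙∙
???⊞⊞∙⊞⊞⊞∙
???⊞⊞⊚⊞⊞⊞∙
???⊞⊞∙⊞⊞??
???⊞⊞∙⊞⊞??
??????????
??????????

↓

???⊞⊞∙∙∙∙∙
???⊞⊞∙⊞⊞∙∙
???⊞⊞∙⊞⊞∙∙
???⊞⊞∙⊞⊞⊞∙
???⊞⊞∙⊞⊞⊞∙
???⊞⊞⊚⊞⊞??
???⊞⊞∙⊞⊞??
???⊞⊞∙⊞⊞??
??????????
??????????

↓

???⊞⊞∙⊞⊞∙∙
???⊞⊞∙⊞⊞∙∙
???⊞⊞∙⊞⊞⊞∙
???⊞⊞∙⊞⊞⊞∙
???⊞⊞∙⊞⊞??
???⊞⊞⊚⊞⊞??
???⊞⊞∙⊞⊞??
???⊞⊞∙⊞⊞??
??????????
??????????

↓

???⊞⊞∙⊞⊞∙∙
???⊞⊞∙⊞⊞⊞∙
???⊞⊞∙⊞⊞⊞∙
???⊞⊞∙⊞⊞??
???⊞⊞∙⊞⊞??
???⊞⊞⊚⊞⊞??
???⊞⊞∙⊞⊞??
???⊞⊞∙⊞⊞??
??????????
??????????

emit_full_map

?????∙∙∙⊞∙
⊞⊞⊞⊞⊞∙∙∙⊞∙
⊞⊞⊞⊞⊞∙∙∙⊞∙
⊞⊞∙∙∙∙∙∙⊞∙
⊞⊞∙⊞⊞∙∙∙⊞∙
⊞⊞∙⊞⊞∙∙∙⊞⊞
⊞⊞∙⊞⊞⊞∙⊞⊞⊞
⊞⊞∙⊞⊞⊞∙⊞⊞⊞
⊞⊞∙⊞⊞?????
⊞⊞∙⊞⊞?????
⊞⊞⊚⊞⊞?????
⊞⊞∙⊞⊞?????
⊞⊞∙⊞⊞?????

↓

???⊞⊞∙⊞⊞⊞∙
???⊞⊞∙⊞⊞⊞∙
???⊞⊞∙⊞⊞??
???⊞⊞∙⊞⊞??
???⊞⊞∙⊞⊞??
???⊞⊞⊚⊞⊞??
???⊞⊞∙⊞⊞??
???∙∙∙∙⊞??
??????????
??????????

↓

???⊞⊞∙⊞⊞⊞∙
???⊞⊞∙⊞⊞??
???⊞⊞∙⊞⊞??
???⊞⊞∙⊞⊞??
???⊞⊞∙⊞⊞??
???⊞⊞⊚⊞⊞??
???∙∙∙∙⊞??
???∙∙∙∙⊞??
??????????
??????????

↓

???⊞⊞∙⊞⊞??
???⊞⊞∙⊞⊞??
???⊞⊞∙⊞⊞??
???⊞⊞∙⊞⊞??
???⊞⊞∙⊞⊞??
???∙∙⊚∙⊞??
???∙∙∙∙⊞??
???∙∙⊕∙⊞??
??????????
??????????

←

????⊞⊞∙⊞⊞?
????⊞⊞∙⊞⊞?
????⊞⊞∙⊞⊞?
???⊞⊞⊞∙⊞⊞?
???⊞⊞⊞∙⊞⊞?
???∙∙⊚∙∙⊞?
???∙∙∙∙∙⊞?
???∙∙∙⊕∙⊞?
??????????
??????????

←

?????⊞⊞∙⊞⊞
?????⊞⊞∙⊞⊞
?????⊞⊞∙⊞⊞
???⊞⊞⊞⊞∙⊞⊞
???⊞⊞⊞⊞∙⊞⊞
???∙∙⊚∙∙∙⊞
???∙∙∙∙∙∙⊞
???∙∙∙∙⊕∙⊞
??????????
??????????

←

??????⊞⊞∙⊞
??????⊞⊞∙⊞
??????⊞⊞∙⊞
???⊞⊞⊞⊞⊞∙⊞
???⊞⊞⊞⊞⊞∙⊞
???⊞∙⊚∙∙∙∙
???⊞∙∙∙∙∙∙
???⊞∙∙∙∙⊕∙
??????????
??????????

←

???????⊞⊞∙
???????⊞⊞∙
???????⊞⊞∙
???⊞⊞⊞⊞⊞⊞∙
???⊞⊞⊞⊞⊞⊞∙
???⊞⊞⊚∙∙∙∙
???⊞⊞∙∙∙∙∙
???⊞⊞∙∙∙∙⊕
??????????
??????????

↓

???????⊞⊞∙
???????⊞⊞∙
???⊞⊞⊞⊞⊞⊞∙
???⊞⊞⊞⊞⊞⊞∙
???⊞⊞∙∙∙∙∙
???⊞⊞⊚∙∙∙∙
???⊞⊞∙∙∙∙⊕
???⊞⊞∙∙∙??
??????????
??????????

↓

???????⊞⊞∙
???⊞⊞⊞⊞⊞⊞∙
???⊞⊞⊞⊞⊞⊞∙
???⊞⊞∙∙∙∙∙
???⊞⊞∙∙∙∙∙
???⊞⊞⊚∙∙∙⊕
???⊞⊞∙∙∙??
???⊞⊞⊞⊞⊞??
??????????
??????????

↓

???⊞⊞⊞⊞⊞⊞∙
???⊞⊞⊞⊞⊞⊞∙
???⊞⊞∙∙∙∙∙
???⊞⊞∙∙∙∙∙
???⊞⊞∙∙∙∙⊕
???⊞⊞⊚∙∙??
???⊞⊞⊞⊞⊞??
???⊞⊞⊞⊞⊞??
??????????
??????????

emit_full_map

?????????∙∙∙⊞∙
????⊞⊞⊞⊞⊞∙∙∙⊞∙
????⊞⊞⊞⊞⊞∙∙∙⊞∙
????⊞⊞∙∙∙∙∙∙⊞∙
????⊞⊞∙⊞⊞∙∙∙⊞∙
????⊞⊞∙⊞⊞∙∙∙⊞⊞
????⊞⊞∙⊞⊞⊞∙⊞⊞⊞
????⊞⊞∙⊞⊞⊞∙⊞⊞⊞
????⊞⊞∙⊞⊞?????
????⊞⊞∙⊞⊞?????
????⊞⊞∙⊞⊞?????
⊞⊞⊞⊞⊞⊞∙⊞⊞?????
⊞⊞⊞⊞⊞⊞∙⊞⊞?????
⊞⊞∙∙∙∙∙∙⊞?????
⊞⊞∙∙∙∙∙∙⊞?????
⊞⊞∙∙∙∙⊕∙⊞?????
⊞⊞⊚∙∙?????????
⊞⊞⊞⊞⊞?????????
⊞⊞⊞⊞⊞?????????


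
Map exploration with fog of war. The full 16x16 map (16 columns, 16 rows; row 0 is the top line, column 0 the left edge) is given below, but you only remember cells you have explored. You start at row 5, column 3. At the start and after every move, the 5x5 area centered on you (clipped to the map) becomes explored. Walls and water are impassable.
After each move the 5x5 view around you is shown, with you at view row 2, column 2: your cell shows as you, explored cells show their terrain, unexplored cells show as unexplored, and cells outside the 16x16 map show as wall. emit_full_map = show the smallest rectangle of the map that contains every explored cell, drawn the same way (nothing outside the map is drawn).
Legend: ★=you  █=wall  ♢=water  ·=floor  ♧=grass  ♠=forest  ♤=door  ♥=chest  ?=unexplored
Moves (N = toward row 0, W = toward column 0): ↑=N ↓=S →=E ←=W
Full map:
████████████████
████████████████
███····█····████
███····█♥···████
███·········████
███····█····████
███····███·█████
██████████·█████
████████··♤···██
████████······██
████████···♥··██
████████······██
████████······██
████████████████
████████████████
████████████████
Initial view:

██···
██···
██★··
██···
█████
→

█····
█····
█·★··
█····
█████

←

██···
██···
██★··
██···
█████

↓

██···
██···
██★··
█████
█████

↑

██···
██···
██★··
██···
█████

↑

██···
██···
██★··
██···
██···

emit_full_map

██···?
██····
██★···
██····
██····
██████
█████?

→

█····
█····
█·★··
█····
█····

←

██···
██···
██★··
██···
██···

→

█····
█····
█·★··
█····
█····

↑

█████
█····
█·★··
█····
█····

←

█████
██···
██★··
██···
██···

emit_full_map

██████
██····
██★···
██····
██····
██····
██████
█████?

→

█████
█····
█·★··
█····
█····

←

█████
██···
██★··
██···
██···


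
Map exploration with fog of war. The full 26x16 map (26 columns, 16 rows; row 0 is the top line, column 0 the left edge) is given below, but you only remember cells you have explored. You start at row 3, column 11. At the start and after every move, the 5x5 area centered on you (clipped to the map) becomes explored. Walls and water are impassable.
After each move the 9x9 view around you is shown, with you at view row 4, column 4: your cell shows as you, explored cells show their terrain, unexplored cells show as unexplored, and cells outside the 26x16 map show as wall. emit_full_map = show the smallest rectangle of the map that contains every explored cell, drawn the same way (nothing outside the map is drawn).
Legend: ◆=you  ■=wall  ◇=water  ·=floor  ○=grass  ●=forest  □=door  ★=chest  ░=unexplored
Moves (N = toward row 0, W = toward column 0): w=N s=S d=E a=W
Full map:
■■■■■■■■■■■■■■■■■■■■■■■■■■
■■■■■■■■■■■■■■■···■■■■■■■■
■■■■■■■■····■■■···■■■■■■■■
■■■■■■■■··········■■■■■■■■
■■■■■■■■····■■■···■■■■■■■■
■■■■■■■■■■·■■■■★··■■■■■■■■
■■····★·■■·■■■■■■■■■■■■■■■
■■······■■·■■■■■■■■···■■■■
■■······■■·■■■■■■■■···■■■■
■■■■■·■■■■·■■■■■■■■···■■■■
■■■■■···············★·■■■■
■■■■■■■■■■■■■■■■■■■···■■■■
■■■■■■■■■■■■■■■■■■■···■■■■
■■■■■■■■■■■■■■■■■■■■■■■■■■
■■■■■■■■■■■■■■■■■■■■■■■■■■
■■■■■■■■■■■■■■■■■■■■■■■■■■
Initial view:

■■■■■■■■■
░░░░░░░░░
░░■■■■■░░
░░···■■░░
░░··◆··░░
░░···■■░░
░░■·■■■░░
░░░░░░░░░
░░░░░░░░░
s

░░░░░░░░░
░░■■■■■░░
░░···■■░░
░░·····░░
░░··◆■■░░
░░■·■■■░░
░░■·■■■░░
░░░░░░░░░
░░░░░░░░░

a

░░░░░░░░░
░░░■■■■■░
░░····■■░
░░······░
░░··◆·■■░
░░■■·■■■░
░░■■·■■■░
░░░░░░░░░
░░░░░░░░░

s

░░░■■■■■░
░░····■■░
░░······░
░░····■■░
░░■■◆■■■░
░░■■·■■■░
░░■■·■■░░
░░░░░░░░░
░░░░░░░░░

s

░░····■■░
░░······░
░░····■■░
░░■■·■■■░
░░■■◆■■■░
░░■■·■■░░
░░■■·■■░░
░░░░░░░░░
░░░░░░░░░

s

░░······░
░░····■■░
░░■■·■■■░
░░■■·■■■░
░░■■◆■■░░
░░■■·■■░░
░░■■·■■░░
░░░░░░░░░
░░░░░░░░░

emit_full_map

░■■■■■
····■■
······
····■■
■■·■■■
■■·■■■
■■◆■■░
■■·■■░
■■·■■░

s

░░····■■░
░░■■·■■■░
░░■■·■■■░
░░■■·■■░░
░░■■◆■■░░
░░■■·■■░░
░░·····░░
░░░░░░░░░
░░░░░░░░░

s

░░■■·■■■░
░░■■·■■■░
░░■■·■■░░
░░■■·■■░░
░░■■◆■■░░
░░·····░░
░░■■■■■░░
░░░░░░░░░
░░░░░░░░░

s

░░■■·■■■░
░░■■·■■░░
░░■■·■■░░
░░■■·■■░░
░░··◆··░░
░░■■■■■░░
░░■■■■■░░
░░░░░░░░░
░░░░░░░░░

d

░■■·■■■░░
░■■·■■░░░
░■■·■■■░░
░■■·■■■░░
░···◆··░░
░■■■■■■░░
░■■■■■■░░
░░░░░░░░░
░░░░░░░░░

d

■■·■■■░░░
■■·■■░░░░
■■·■■■■░░
■■·■■■■░░
····◆··░░
■■■■■■■░░
■■■■■■■░░
░░░░░░░░░
░░░░░░░░░

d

■·■■■░░░░
■·■■░░░░░
■·■■■■■░░
■·■■■■■░░
····◆··░░
■■■■■■■░░
■■■■■■■░░
░░░░░░░░░
░░░░░░░░░

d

·■■■░░░░░
·■■░░░░░░
·■■■■■■░░
·■■■■■■░░
····◆··░░
■■■■■■■░░
■■■■■■■░░
░░░░░░░░░
░░░░░░░░░

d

■■■░░░░░░
■■░░░░░░░
■■■■■■■░░
■■■■■■■░░
····◆··░░
■■■■■■■░░
■■■■■■■░░
░░░░░░░░░
░░░░░░░░░

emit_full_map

░■■■■■░░░░
····■■░░░░
······░░░░
····■■░░░░
■■·■■■░░░░
■■·■■■░░░░
■■·■■░░░░░
■■·■■■■■■■
■■·■■■■■■■
·······◆··
■■■■■■■■■■
■■■■■■■■■■

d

■■░░░░░░░
■░░░░░░░░
■■■■■■■░░
■■■■■■■░░
····◆··░░
■■■■■■■░░
■■■■■■■░░
░░░░░░░░░
░░░░░░░░░

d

■░░░░░░░░
░░░░░░░░░
■■■■■■·░░
■■■■■■·░░
····◆··░░
■■■■■■·░░
■■■■■■·░░
░░░░░░░░░
░░░░░░░░░

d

░░░░░░░░░
░░░░░░░░░
■■■■■··░░
■■■■■··░░
····◆·★░░
■■■■■··░░
■■■■■··░░
░░░░░░░░░
░░░░░░░░░

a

■░░░░░░░░
░░░░░░░░░
■■■■■■··░
■■■■■■··░
····◆··★░
■■■■■■··░
■■■■■■··░
░░░░░░░░░
░░░░░░░░░

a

■■░░░░░░░
■░░░░░░░░
■■■■■■■··
■■■■■■■··
····◆···★
■■■■■■■··
■■■■■■■··
░░░░░░░░░
░░░░░░░░░

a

■■■░░░░░░
■■░░░░░░░
■■■■■■■■·
■■■■■■■■·
····◆····
■■■■■■■■·
■■■■■■■■·
░░░░░░░░░
░░░░░░░░░

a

·■■■░░░░░
·■■░░░░░░
·■■■■■■■■
·■■■■■■■■
····◆····
■■■■■■■■■
■■■■■■■■■
░░░░░░░░░
░░░░░░░░░

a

■·■■■░░░░
■·■■░░░░░
■·■■■■■■■
■·■■■■■■■
····◆····
■■■■■■■■■
■■■■■■■■■
░░░░░░░░░
░░░░░░░░░

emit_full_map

░■■■■■░░░░░░░
····■■░░░░░░░
······░░░░░░░
····■■░░░░░░░
■■·■■■░░░░░░░
■■·■■■░░░░░░░
■■·■■░░░░░░░░
■■·■■■■■■■■··
■■·■■■■■■■■··
·····◆······★
■■■■■■■■■■■··
■■■■■■■■■■■··

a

■■·■■■░░░
■■·■■░░░░
■■·■■■■■■
■■·■■■■■■
····◆····
■■■■■■■■■
■■■■■■■■■
░░░░░░░░░
░░░░░░░░░

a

░■■·■■■░░
░■■·■■░░░
░■■·■■■■■
░■■·■■■■■
░···◆····
░■■■■■■■■
░■■■■■■■■
░░░░░░░░░
░░░░░░░░░

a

░░■■·■■■░
░░■■·■■░░
░░■■·■■■■
░░■■·■■■■
░░··◆····
░░■■■■■■■
░░■■■■■■■
░░░░░░░░░
░░░░░░░░░

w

░░■■·■■■░
░░■■·■■■░
░░■■·■■░░
░░■■·■■■■
░░■■◆■■■■
░░·······
░░■■■■■■■
░░■■■■■■■
░░░░░░░░░

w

░░····■■░
░░■■·■■■░
░░■■·■■■░
░░■■·■■░░
░░■■◆■■■■
░░■■·■■■■
░░·······
░░■■■■■■■
░░■■■■■■■

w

░░······░
░░····■■░
░░■■·■■■░
░░■■·■■■░
░░■■◆■■░░
░░■■·■■■■
░░■■·■■■■
░░·······
░░■■■■■■■

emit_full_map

░■■■■■░░░░░░░
····■■░░░░░░░
······░░░░░░░
····■■░░░░░░░
■■·■■■░░░░░░░
■■·■■■░░░░░░░
■■◆■■░░░░░░░░
■■·■■■■■■■■··
■■·■■■■■■■■··
············★
■■■■■■■■■■■··
■■■■■■■■■■■··


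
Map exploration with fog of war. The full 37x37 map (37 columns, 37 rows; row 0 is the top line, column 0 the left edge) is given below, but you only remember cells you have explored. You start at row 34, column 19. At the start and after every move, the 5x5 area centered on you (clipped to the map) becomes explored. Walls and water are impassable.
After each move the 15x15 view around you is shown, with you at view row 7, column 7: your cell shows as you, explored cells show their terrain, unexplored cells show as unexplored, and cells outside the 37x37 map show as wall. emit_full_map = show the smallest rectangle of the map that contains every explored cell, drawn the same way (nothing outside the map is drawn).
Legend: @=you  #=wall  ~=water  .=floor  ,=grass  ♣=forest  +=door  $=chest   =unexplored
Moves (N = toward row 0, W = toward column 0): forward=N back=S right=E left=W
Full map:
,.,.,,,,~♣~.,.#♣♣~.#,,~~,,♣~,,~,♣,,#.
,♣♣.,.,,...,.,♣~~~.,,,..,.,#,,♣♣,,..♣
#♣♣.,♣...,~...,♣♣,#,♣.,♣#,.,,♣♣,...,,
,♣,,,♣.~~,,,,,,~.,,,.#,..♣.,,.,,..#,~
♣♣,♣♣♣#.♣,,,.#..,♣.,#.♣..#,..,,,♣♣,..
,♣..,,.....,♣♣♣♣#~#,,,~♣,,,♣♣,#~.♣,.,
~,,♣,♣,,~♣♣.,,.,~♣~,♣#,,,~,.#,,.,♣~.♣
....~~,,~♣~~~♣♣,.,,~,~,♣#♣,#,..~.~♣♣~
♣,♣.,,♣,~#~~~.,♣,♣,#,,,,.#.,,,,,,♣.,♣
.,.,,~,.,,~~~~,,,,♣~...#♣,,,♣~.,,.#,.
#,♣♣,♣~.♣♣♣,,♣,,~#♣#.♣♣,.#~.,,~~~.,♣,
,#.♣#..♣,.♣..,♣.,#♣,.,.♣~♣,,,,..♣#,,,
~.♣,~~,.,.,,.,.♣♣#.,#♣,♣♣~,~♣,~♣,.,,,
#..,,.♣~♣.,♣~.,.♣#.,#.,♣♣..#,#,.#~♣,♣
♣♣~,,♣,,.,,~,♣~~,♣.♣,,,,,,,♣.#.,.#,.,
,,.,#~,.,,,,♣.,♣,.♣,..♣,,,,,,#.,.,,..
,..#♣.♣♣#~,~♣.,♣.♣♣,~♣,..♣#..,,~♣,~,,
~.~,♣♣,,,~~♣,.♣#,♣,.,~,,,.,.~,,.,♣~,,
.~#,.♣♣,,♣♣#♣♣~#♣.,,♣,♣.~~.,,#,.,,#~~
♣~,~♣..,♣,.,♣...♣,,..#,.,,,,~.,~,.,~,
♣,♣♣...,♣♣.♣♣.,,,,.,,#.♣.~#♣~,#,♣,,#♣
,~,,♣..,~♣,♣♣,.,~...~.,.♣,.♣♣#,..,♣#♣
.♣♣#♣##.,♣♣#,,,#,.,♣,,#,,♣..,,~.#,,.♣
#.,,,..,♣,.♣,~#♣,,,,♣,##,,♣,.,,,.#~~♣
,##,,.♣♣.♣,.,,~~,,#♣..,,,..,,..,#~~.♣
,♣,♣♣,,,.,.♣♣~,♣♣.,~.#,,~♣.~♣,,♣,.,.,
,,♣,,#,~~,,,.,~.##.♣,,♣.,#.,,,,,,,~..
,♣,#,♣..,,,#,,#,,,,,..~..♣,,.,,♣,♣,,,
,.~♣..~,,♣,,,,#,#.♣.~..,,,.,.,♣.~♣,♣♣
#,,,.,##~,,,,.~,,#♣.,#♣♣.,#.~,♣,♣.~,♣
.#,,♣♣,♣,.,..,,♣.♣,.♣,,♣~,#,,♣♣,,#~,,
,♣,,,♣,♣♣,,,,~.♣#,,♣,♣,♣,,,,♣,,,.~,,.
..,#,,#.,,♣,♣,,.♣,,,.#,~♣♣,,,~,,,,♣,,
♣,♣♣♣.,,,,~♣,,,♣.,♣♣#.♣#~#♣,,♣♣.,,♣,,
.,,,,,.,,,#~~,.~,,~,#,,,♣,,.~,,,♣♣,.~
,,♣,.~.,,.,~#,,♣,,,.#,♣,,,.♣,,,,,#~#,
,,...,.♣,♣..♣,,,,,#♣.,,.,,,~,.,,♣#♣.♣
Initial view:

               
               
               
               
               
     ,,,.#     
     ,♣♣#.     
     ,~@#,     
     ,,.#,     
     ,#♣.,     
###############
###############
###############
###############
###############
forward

               
               
               
               
               
     ,,♣,♣     
     ,,,.#     
     ,♣@#.     
     ,~,#,     
     ,,.#,     
     ,#♣.,     
###############
###############
###############
###############

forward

               
               
               
               
               
     ♣,.♣,     
     ,,♣,♣     
     ,,@.#     
     ,♣♣#.     
     ,~,#,     
     ,,.#,     
     ,#♣.,     
###############
###############
###############

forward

               
               
               
               
               
     #♣.,#     
     ♣,.♣,     
     ,,@,♣     
     ,,,.#     
     ,♣♣#.     
     ,~,#,     
     ,,.#,     
     ,#♣.,     
###############
###############

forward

               
               
               
               
               
     .♣.~.     
     #♣.,#     
     ♣,@♣,     
     ,,♣,♣     
     ,,,.#     
     ,♣♣#.     
     ,~,#,     
     ,,.#,     
     ,#♣.,     
###############

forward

               
               
               
               
               
     ,,,..     
     .♣.~.     
     #♣@,#     
     ♣,.♣,     
     ,,♣,♣     
     ,,,.#     
     ,♣♣#.     
     ,~,#,     
     ,,.#,     
     ,#♣.,     

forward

               
               
               
               
               
     #.♣,,     
     ,,,..     
     .♣@~.     
     #♣.,#     
     ♣,.♣,     
     ,,♣,♣     
     ,,,.#     
     ,♣♣#.     
     ,~,#,     
     ,,.#,     

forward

               
               
               
               
               
     .,~.#     
     #.♣,,     
     ,,@..     
     .♣.~.     
     #♣.,#     
     ♣,.♣,     
     ,,♣,♣     
     ,,,.#     
     ,♣♣#.     
     ,~,#,     

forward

               
               
               
               
               
     ,#♣..     
     .,~.#     
     #.@,,     
     ,,,..     
     .♣.~.     
     #♣.,#     
     ♣,.♣,     
     ,,♣,♣     
     ,,,.#     
     ,♣♣#.     

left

               
               
               
               
               
     ,,#♣..    
     ♣.,~.#    
     ##@♣,,    
     ,,,,..    
     #.♣.~.    
      #♣.,#    
      ♣,.♣,    
      ,,♣,♣    
      ,,,.#    
      ,♣♣#.    

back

               
               
               
               
     ,,#♣..    
     ♣.,~.#    
     ##.♣,,    
     ,,@,..    
     #.♣.~.    
     ,#♣.,#    
      ♣,.♣,    
      ,,♣,♣    
      ,,,.#    
      ,♣♣#.    
      ,~,#,    

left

               
               
               
               
      ,,#♣..   
     ♣♣.,~.#   
     .##.♣,,   
     ,,@,,..   
     ,#.♣.~.   
     ,,#♣.,#   
       ♣,.♣,   
       ,,♣,♣   
       ,,,.#   
       ,♣♣#.   
       ,~,#,   

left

               
               
               
               
       ,,#♣..  
     ,♣♣.,~.#  
     ~.##.♣,,  
     #,@,,,..  
     #,#.♣.~.  
     ~,,#♣.,#  
        ♣,.♣,  
        ,,♣,♣  
        ,,,.#  
        ,♣♣#.  
        ,~,#,  

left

               
               
               
               
        ,,#♣.. 
     ~,♣♣.,~.# 
     ,~.##.♣,, 
     ,#@,,,,.. 
     ,#,#.♣.~. 
     .~,,#♣.,# 
         ♣,.♣, 
         ,,♣,♣ 
         ,,,.# 
         ,♣♣#. 
         ,~,#, 

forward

               
               
               
               
               
     ,~~,,#♣.. 
     ~,♣♣.,~.# 
     ,~@##.♣,, 
     ,#,,,,,.. 
     ,#,#.♣.~. 
     .~,,#♣.,# 
         ♣,.♣, 
         ,,♣,♣ 
         ,,,.# 
         ,♣♣#. 

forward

               
               
               
               
               
     ~#♣,,     
     ,~~,,#♣.. 
     ~,@♣.,~.# 
     ,~.##.♣,, 
     ,#,,,,,.. 
     ,#,#.♣.~. 
     .~,,#♣.,# 
         ♣,.♣, 
         ,,♣,♣ 
         ,,,.# 

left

               
               
               
               
               
     ,~#♣,,    
     ,,~~,,#♣..
     ♣~@♣♣.,~.#
     .,~.##.♣,,
     ,,#,,,,,..
      ,#,#.♣.~.
      .~,,#♣.,#
          ♣,.♣,
          ,,♣,♣
          ,,,.#

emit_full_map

,~#♣,,    
,,~~,,#♣..
♣~@♣♣.,~.#
.,~.##.♣,,
,,#,,,,,..
 ,#,#.♣.~.
 .~,,#♣.,#
     ♣,.♣,
     ,,♣,♣
     ,,,.#
     ,♣♣#.
     ,~,#,
     ,,.#,
     ,#♣.,


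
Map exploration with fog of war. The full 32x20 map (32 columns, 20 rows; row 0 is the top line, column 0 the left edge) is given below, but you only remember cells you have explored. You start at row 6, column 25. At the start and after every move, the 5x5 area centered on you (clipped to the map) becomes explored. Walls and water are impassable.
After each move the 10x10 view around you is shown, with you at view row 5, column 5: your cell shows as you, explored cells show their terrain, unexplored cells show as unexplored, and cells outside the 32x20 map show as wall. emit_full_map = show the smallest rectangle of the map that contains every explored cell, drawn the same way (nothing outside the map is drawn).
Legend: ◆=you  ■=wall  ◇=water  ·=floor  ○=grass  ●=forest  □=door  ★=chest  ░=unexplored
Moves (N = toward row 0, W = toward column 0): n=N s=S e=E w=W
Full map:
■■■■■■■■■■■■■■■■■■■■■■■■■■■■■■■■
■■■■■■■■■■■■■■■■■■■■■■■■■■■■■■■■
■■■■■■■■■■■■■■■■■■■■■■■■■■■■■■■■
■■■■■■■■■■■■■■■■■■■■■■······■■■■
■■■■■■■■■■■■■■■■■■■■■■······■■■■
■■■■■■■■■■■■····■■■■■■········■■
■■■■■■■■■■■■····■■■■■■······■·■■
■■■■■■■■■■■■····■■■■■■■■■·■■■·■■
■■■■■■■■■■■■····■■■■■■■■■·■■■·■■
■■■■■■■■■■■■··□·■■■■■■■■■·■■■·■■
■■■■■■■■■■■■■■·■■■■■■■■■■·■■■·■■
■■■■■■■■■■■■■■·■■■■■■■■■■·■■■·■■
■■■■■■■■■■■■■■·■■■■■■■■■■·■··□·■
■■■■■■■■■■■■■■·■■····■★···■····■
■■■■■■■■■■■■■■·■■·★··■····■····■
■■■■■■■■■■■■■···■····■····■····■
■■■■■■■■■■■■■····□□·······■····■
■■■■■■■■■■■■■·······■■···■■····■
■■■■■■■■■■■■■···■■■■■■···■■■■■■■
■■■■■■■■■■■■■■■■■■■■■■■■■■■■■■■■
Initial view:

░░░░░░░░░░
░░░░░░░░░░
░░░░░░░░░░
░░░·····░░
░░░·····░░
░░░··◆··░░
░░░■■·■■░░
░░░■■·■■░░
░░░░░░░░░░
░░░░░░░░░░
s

░░░░░░░░░░
░░░░░░░░░░
░░░·····░░
░░░·····░░
░░░·····░░
░░░■■◆■■░░
░░░■■·■■░░
░░░■■·■■░░
░░░░░░░░░░
░░░░░░░░░░

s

░░░░░░░░░░
░░░·····░░
░░░·····░░
░░░·····░░
░░░■■·■■░░
░░░■■◆■■░░
░░░■■·■■░░
░░░■■·■■░░
░░░░░░░░░░
░░░░░░░░░░

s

░░░·····░░
░░░·····░░
░░░·····░░
░░░■■·■■░░
░░░■■·■■░░
░░░■■◆■■░░
░░░■■·■■░░
░░░■■·■■░░
░░░░░░░░░░
░░░░░░░░░░

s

░░░·····░░
░░░·····░░
░░░■■·■■░░
░░░■■·■■░░
░░░■■·■■░░
░░░■■◆■■░░
░░░■■·■■░░
░░░■■·■·░░
░░░░░░░░░░
░░░░░░░░░░

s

░░░·····░░
░░░■■·■■░░
░░░■■·■■░░
░░░■■·■■░░
░░░■■·■■░░
░░░■■◆■■░░
░░░■■·■·░░
░░░···■·░░
░░░░░░░░░░
░░░░░░░░░░

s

░░░■■·■■░░
░░░■■·■■░░
░░░■■·■■░░
░░░■■·■■░░
░░░■■·■■░░
░░░■■◆■·░░
░░░···■·░░
░░░···■·░░
░░░░░░░░░░
░░░░░░░░░░

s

░░░■■·■■░░
░░░■■·■■░░
░░░■■·■■░░
░░░■■·■■░░
░░░■■·■·░░
░░░··◆■·░░
░░░···■·░░
░░░···■·░░
░░░░░░░░░░
░░░░░░░░░░

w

░░░░■■·■■░
░░░░■■·■■░
░░░░■■·■■░
░░░■■■·■■░
░░░■■■·■·░
░░░★·◆·■·░
░░░····■·░
░░░····■·░
░░░░░░░░░░
░░░░░░░░░░

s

░░░░■■·■■░
░░░░■■·■■░
░░░■■■·■■░
░░░■■■·■·░
░░░★···■·░
░░░··◆·■·░
░░░····■·░
░░░····■░░
░░░░░░░░░░
░░░░░░░░░░

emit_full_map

░·····
░·····
░·····
░■■·■■
░■■·■■
░■■·■■
░■■·■■
■■■·■■
■■■·■·
★···■·
··◆·■·
····■·
····■░

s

░░░░■■·■■░
░░░■■■·■■░
░░░■■■·■·░
░░░★···■·░
░░░····■·░
░░░··◆·■·░
░░░····■░░
░░░···■■░░
░░░░░░░░░░
░░░░░░░░░░

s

░░░■■■·■■░
░░░■■■·■·░
░░░★···■·░
░░░····■·░
░░░····■·░
░░░··◆·■░░
░░░···■■░░
░░░···■■░░
░░░░░░░░░░
■■■■■■■■■■

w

░░░░■■■·■■
░░░░■■■·■·
░░░░★···■·
░░░■····■·
░░░■····■·
░░░··◆··■░
░░░■···■■░
░░░■···■■░
░░░░░░░░░░
■■■■■■■■■■

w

░░░░░■■■·■
░░░░░■■■·■
░░░░░★···■
░░░·■····■
░░░·■····■
░░░··◆···■
░░░■■···■■
░░░■■···■■
░░░░░░░░░░
■■■■■■■■■■

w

░░░░░░■■■·
░░░░░░■■■·
░░░░░░★···
░░░··■····
░░░··■····
░░░··◆····
░░░·■■···■
░░░■■■···■
░░░░░░░░░░
■■■■■■■■■■

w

░░░░░░░■■■
░░░░░░░■■■
░░░░░░░★··
░░░★··■···
░░░···■···
░░░□·◆····
░░░··■■···
░░░■■■■···
░░░░░░░░░░
■■■■■■■■■■

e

░░░░░░■■■·
░░░░░░■■■·
░░░░░░★···
░░★··■····
░░···■····
░░□··◆····
░░··■■···■
░░■■■■···■
░░░░░░░░░░
■■■■■■■■■■

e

░░░░░■■■·■
░░░░░■■■·■
░░░░░★···■
░★··■····■
░···■····■
░□···◆···■
░··■■···■■
░■■■■···■■
░░░░░░░░░░
■■■■■■■■■■

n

░░░░░░■■·■
░░░░░■■■·■
░░░░░■■■·■
░░░·■★···■
░★··■····■
░···■◆···■
░□·······■
░··■■···■■
░■■■■···■■
░░░░░░░░░░

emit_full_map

░░░░░·····
░░░░░·····
░░░░░·····
░░░░░■■·■■
░░░░░■■·■■
░░░░░■■·■■
░░░░░■■·■■
░░░░■■■·■■
░░░░■■■·■·
░░·■★···■·
★··■····■·
···■◆···■·
□·······■░
··■■···■■░
■■■■···■■░

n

░░░░░░■■·■
░░░░░░■■·■
░░░░░■■■·■
░░░■■■■■·■
░░░·■★···■
░★··■◆···■
░···■····■
░□·······■
░··■■···■■
░■■■■···■■

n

░░░░░░■■·■
░░░░░░■■·■
░░░░░░■■·■
░░░■■■■■·■
░░░■■■■■·■
░░░·■◆···■
░★··■····■
░···■····■
░□·······■
░··■■···■■

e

░░░░░■■·■■
░░░░░■■·■■
░░░░░■■·■■
░░■■■■■·■■
░░■■■■■·■·
░░·■★◆··■·
★··■····■·
···■····■·
□·······■░
··■■···■■░

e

░░░░■■·■■░
░░░░■■·■■░
░░░░■■·■■░
░■■■■■·■■░
░■■■■■·■·░
░·■★·◆·■·░
··■····■·░
··■····■·░
·······■░░
·■■···■■░░

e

░░░■■·■■░░
░░░■■·■■░░
░░░■■·■■░░
■■■■■·■■░░
■■■■■·■·░░
·■★··◆■·░░
·■····■·░░
·■····■·░░
······■░░░
■■···■■░░░

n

░░░■■·■■░░
░░░■■·■■░░
░░░■■·■■░░
░░░■■·■■░░
■■■■■·■■░░
■■■■■◆■·░░
·■★···■·░░
·■····■·░░
·■····■·░░
······■░░░

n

░░░·····░░
░░░■■·■■░░
░░░■■·■■░░
░░░■■·■■░░
░░░■■·■■░░
■■■■■◆■■░░
■■■■■·■·░░
·■★···■·░░
·■····■·░░
·■····■·░░

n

░░░·····░░
░░░·····░░
░░░■■·■■░░
░░░■■·■■░░
░░░■■·■■░░
░░░■■◆■■░░
■■■■■·■■░░
■■■■■·■·░░
·■★···■·░░
·■····■·░░

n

░░░·····░░
░░░·····░░
░░░·····░░
░░░■■·■■░░
░░░■■·■■░░
░░░■■◆■■░░
░░░■■·■■░░
■■■■■·■■░░
■■■■■·■·░░
·■★···■·░░

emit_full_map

░░░░░·····
░░░░░·····
░░░░░·····
░░░░░■■·■■
░░░░░■■·■■
░░░░░■■◆■■
░░░░░■■·■■
░░■■■■■·■■
░░■■■■■·■·
░░·■★···■·
★··■····■·
···■····■·
□·······■░
··■■···■■░
■■■■···■■░

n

░░░░░░░░░░
░░░·····░░
░░░·····░░
░░░·····░░
░░░■■·■■░░
░░░■■◆■■░░
░░░■■·■■░░
░░░■■·■■░░
■■■■■·■■░░
■■■■■·■·░░

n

░░░░░░░░░░
░░░░░░░░░░
░░░·····░░
░░░·····░░
░░░·····░░
░░░■■◆■■░░
░░░■■·■■░░
░░░■■·■■░░
░░░■■·■■░░
■■■■■·■■░░

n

░░░░░░░░░░
░░░░░░░░░░
░░░░░░░░░░
░░░·····░░
░░░·····░░
░░░··◆··░░
░░░■■·■■░░
░░░■■·■■░░
░░░■■·■■░░
░░░■■·■■░░

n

░░░░░░░░░░
░░░░░░░░░░
░░░░░░░░░░
░░░·····░░
░░░·····░░
░░░··◆··░░
░░░·····░░
░░░■■·■■░░
░░░■■·■■░░
░░░■■·■■░░

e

░░░░░░░░░░
░░░░░░░░░░
░░░░░░░░░░
░░·····■░░
░░·····■░░
░░···◆··░░
░░·····■░░
░░■■·■■■░░
░░■■·■■░░░
░░■■·■■░░░

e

░░░░░░░░░░
░░░░░░░░░░
░░░░░░░░░░
░·····■■░░
░·····■■░░
░····◆··░░
░·····■·░░
░■■·■■■·░░
░■■·■■░░░░
░■■·■■░░░░

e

░░░░░░░░░■
░░░░░░░░░■
░░░░░░░░░■
·····■■■░■
·····■■■░■
·····◆·■░■
·····■·■░■
■■·■■■·■░■
■■·■■░░░░■
■■·■■░░░░■

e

░░░░░░░░■■
░░░░░░░░■■
░░░░░░░░■■
····■■■■■■
····■■■■■■
·····◆■■■■
····■·■■■■
■·■■■·■■■■
■·■■░░░░■■
■·■■░░░░■■

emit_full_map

░░░░░·····■■■■
░░░░░·····■■■■
░░░░░······◆■■
░░░░░·····■·■■
░░░░░■■·■■■·■■
░░░░░■■·■■░░░░
░░░░░■■·■■░░░░
░░░░░■■·■■░░░░
░░■■■■■·■■░░░░
░░■■■■■·■·░░░░
░░·■★···■·░░░░
★··■····■·░░░░
···■····■·░░░░
□·······■░░░░░
··■■···■■░░░░░
■■■■···■■░░░░░
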